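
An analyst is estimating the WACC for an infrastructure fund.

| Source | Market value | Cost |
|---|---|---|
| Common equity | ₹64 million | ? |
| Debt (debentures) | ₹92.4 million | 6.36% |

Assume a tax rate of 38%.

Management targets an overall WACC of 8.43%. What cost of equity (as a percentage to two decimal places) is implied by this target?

14.91%

Total capital V = 64 + 92.4 = 156.4.
Equity weight = 64/156.4 = 0.4092.
Debentures weight = 92.4/156.4 = 0.5908.
Debt contribution = 0.5908 × 6.36% × (1 − 38%) = 2.3296%.
Required equity contribution = 8.43% − 2.3296% = 6.1004%.
Re = 6.1004% / 0.4092 = 14.9078%.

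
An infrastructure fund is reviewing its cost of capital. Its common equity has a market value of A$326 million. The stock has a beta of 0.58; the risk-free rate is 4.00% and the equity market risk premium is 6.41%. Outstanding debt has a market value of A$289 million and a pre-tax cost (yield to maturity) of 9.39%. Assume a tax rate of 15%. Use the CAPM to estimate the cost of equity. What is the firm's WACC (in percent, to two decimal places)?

7.84%

Cost of equity via CAPM: Re = 4.0% + 0.58 × 6.41% = 7.7178%.
Total capital V = 326 + 289 = 615.
Equity: weight = 326/615 = 0.5301; cost = 7.7178%.
Debt: weight = 289/615 = 0.4699; after-tax cost = 9.39% × (1 − 15%) = 7.9815%.
WACC = 0.5301 × 7.7178% + 0.4699 × 7.9815% = 7.8417%.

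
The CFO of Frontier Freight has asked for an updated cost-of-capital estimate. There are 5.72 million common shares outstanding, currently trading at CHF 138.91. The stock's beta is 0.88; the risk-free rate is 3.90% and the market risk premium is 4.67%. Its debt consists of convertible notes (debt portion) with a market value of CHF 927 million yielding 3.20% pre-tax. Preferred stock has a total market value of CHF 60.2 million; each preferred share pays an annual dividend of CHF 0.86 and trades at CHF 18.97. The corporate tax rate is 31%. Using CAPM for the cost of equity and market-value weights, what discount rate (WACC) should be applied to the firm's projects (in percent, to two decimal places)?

Cost of equity via CAPM: Re = 3.9% + 0.88 × 4.67% = 8.0096%.
Cost of preferred: Rp = 0.86 / 18.97 = 4.5335%.
Market value of equity E = 138.91 × 5.72m = 794.5652m.
Total capital V = 794.5652 + 60.2 + 927 = 1781.7652.
Equity: weight = 794.5652/1781.7652 = 0.4459; cost = 8.0096%.
Preferred: weight = 60.2/1781.7652 = 0.0338; cost = 4.5335%.
Convertible notes (debt portion): weight = 927/1781.7652 = 0.5203; after-tax cost = 3.2% × (1 − 31%) = 2.2080%.
WACC = 0.4459 × 8.0096% + 0.0338 × 4.5335% + 0.5203 × 2.2080% = 4.8738%.

4.87%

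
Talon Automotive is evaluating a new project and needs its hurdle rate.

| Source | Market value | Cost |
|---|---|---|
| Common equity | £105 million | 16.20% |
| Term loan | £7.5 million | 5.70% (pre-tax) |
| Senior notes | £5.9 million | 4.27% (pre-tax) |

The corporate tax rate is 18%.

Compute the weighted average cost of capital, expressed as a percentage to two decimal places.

Total capital V = 105 + 7.5 + 5.9 = 118.4.
Equity: weight = 105/118.4 = 0.8868; cost = 16.2%.
Term loan: weight = 7.5/118.4 = 0.0633; after-tax cost = 5.7% × (1 − 18%) = 4.6740%.
Senior notes: weight = 5.9/118.4 = 0.0498; after-tax cost = 4.27% × (1 − 18%) = 3.5014%.
WACC = 0.8868 × 16.2000% + 0.0633 × 4.6740% + 0.0498 × 3.5014% = 14.8371%.

14.84%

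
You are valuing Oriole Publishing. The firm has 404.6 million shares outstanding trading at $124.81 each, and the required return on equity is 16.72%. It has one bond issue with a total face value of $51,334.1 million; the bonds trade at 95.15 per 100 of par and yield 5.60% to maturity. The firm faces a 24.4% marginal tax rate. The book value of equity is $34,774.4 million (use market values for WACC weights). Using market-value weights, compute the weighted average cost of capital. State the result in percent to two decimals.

Market value of equity E = 124.81 × 404.6m = 50498.126m. Market value of debt D = 51334.1m × 95.15/100 = 48844.39615m.
Total capital V = 50498.126 + 48844.39615 = 99342.52215.
Equity: weight = 50498.126/99342.52215 = 0.5083; cost = 16.72%.
Bonds outstanding: weight = 48844.39615/99342.52215 = 0.4917; after-tax cost = 5.6% × (1 − 24.4%) = 4.2336%.
WACC = 0.5083 × 16.7200% + 0.4917 × 4.2336% = 10.5807%.

10.58%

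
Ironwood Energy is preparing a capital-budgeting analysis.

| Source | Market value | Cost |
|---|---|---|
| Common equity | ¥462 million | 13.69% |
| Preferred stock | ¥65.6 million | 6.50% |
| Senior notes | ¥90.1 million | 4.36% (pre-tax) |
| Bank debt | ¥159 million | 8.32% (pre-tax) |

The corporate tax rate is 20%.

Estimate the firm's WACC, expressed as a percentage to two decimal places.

10.46%

Total capital V = 462 + 65.6 + 90.1 + 159 = 776.7.
Equity: weight = 462/776.7 = 0.5948; cost = 13.69%.
Preferred: weight = 65.6/776.7 = 0.0845; cost = 6.5%.
Senior notes: weight = 90.1/776.7 = 0.1160; after-tax cost = 4.36% × (1 − 20%) = 3.4880%.
Bank debt: weight = 159/776.7 = 0.2047; after-tax cost = 8.32% × (1 − 20%) = 6.6560%.
WACC = 0.5948 × 13.6900% + 0.0845 × 6.5000% + 0.1160 × 3.4880% + 0.2047 × 6.6560% = 10.4593%.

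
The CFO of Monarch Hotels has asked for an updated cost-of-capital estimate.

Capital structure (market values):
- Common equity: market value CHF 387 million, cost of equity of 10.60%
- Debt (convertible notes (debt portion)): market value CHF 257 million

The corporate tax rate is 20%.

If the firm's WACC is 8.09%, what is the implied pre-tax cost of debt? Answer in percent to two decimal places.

5.39%

Total capital V = 387 + 257 = 644.
Equity weight = 387/644 = 0.6009.
Convertible notes (debt portion) weight = 257/644 = 0.3991.
Equity contribution = 0.6009 × 10.6% = 6.3699%.
Remaining for debt = 8.09% − 6.3699% = 1.7201%.
Rd × (1 − 20%) × 0.3991 = 1.7201%  ⇒  Rd = 5.3879%.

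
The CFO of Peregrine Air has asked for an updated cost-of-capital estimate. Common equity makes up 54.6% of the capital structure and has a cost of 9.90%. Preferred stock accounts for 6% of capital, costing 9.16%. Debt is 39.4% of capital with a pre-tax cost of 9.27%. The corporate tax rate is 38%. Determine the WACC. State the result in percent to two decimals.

After-tax cost of debt = 9.27% × (1 − 38%) = 5.7474%.
WACC = 0.546 × 9.9000% + 0.060 × 9.1600% + 0.394 × 5.7474% = 8.2195%.

8.22%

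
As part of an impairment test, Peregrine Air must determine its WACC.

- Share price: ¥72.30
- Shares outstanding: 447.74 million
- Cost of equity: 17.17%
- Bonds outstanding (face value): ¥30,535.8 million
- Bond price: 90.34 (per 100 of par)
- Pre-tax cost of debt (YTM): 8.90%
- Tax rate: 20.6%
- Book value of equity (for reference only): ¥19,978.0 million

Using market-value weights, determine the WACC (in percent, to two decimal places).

Market value of equity E = 72.3 × 447.74m = 32371.602m. Market value of debt D = 30535.8m × 90.34/100 = 27586.04172m.
Total capital V = 32371.602 + 27586.04172 = 59957.64372.
Equity: weight = 32371.602/59957.64372 = 0.5399; cost = 17.17%.
Bonds outstanding: weight = 27586.04172/59957.64372 = 0.4601; after-tax cost = 8.9% × (1 − 20.6%) = 7.0666%.
WACC = 0.5399 × 17.1700% + 0.4601 × 7.0666% = 12.5215%.

12.52%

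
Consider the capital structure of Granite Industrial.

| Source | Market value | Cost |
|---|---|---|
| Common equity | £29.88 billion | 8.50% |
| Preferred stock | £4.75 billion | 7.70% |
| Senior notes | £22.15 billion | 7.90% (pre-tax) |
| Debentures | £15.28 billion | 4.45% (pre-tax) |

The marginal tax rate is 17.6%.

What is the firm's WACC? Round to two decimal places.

6.81%

Total capital V = 29.88 + 4.75 + 22.15 + 15.28 = 72.06.
Equity: weight = 29.88/72.06 = 0.4147; cost = 8.5%.
Preferred: weight = 4.75/72.06 = 0.0659; cost = 7.7%.
Senior notes: weight = 22.15/72.06 = 0.3074; after-tax cost = 7.9% × (1 − 17.6%) = 6.5096%.
Debentures: weight = 15.28/72.06 = 0.2120; after-tax cost = 4.45% × (1 − 17.6%) = 3.6668%.
WACC = 0.4147 × 8.5000% + 0.0659 × 7.7000% + 0.3074 × 6.5096% + 0.2120 × 3.6668% = 6.8106%.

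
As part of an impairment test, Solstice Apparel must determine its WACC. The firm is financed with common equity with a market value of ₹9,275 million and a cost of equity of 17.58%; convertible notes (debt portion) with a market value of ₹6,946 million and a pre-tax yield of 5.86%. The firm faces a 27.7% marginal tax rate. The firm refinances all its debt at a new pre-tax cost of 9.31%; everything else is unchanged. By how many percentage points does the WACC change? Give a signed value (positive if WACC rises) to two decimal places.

Current WACC:
Total capital V = 9275 + 6946 = 16221.
Equity: weight = 9275/16221 = 0.5718; cost = 17.58%.
Convertible notes (debt portion): weight = 6946/16221 = 0.4282; after-tax cost = 5.86% × (1 − 27.7%) = 4.2368%.
WACC = 0.5718 × 17.5800% + 0.4282 × 4.2368% = 11.8663%.
After the change:
Total capital V = 9275 + 6946 = 16221.
Equity: weight = 9275/16221 = 0.5718; cost = 17.58%.
Convertible notes (debt portion): weight = 6946/16221 = 0.4282; after-tax cost = 9.31% × (1 − 27.7%) = 6.7311%.
WACC = 0.5718 × 17.5800% + 0.4282 × 6.7311% = 12.9344%.
Change in WACC = 12.9344% − 11.8663% = 1.0681 pp.

+1.07 pp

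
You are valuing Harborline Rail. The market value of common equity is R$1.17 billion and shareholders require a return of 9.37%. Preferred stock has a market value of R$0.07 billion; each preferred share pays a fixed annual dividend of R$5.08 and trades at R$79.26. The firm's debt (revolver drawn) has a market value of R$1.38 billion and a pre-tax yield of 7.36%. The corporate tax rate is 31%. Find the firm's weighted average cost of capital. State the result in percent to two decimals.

7.03%

Cost of preferred: Rp = 5.08 / 79.26 = 6.4093%.
Total capital V = 1.17 + 0.07 + 1.38 = 2.62.
Equity: weight = 1.17/2.62 = 0.4466; cost = 9.37%.
Preferred: weight = 0.07/2.62 = 0.0267; cost = 6.4093%.
Revolver drawn: weight = 1.38/2.62 = 0.5267; after-tax cost = 7.36% × (1 − 31%) = 5.0784%.
WACC = 0.4466 × 9.3700% + 0.0267 × 6.4093% + 0.5267 × 5.0784% = 7.0304%.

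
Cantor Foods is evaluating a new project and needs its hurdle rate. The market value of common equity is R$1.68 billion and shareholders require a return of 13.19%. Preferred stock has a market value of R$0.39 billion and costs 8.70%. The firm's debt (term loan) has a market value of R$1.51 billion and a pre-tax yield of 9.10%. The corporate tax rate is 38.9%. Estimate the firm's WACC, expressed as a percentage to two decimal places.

9.48%

Total capital V = 1.68 + 0.39 + 1.51 = 3.58.
Equity: weight = 1.68/3.58 = 0.4693; cost = 13.19%.
Preferred: weight = 0.39/3.58 = 0.1089; cost = 8.7%.
Term loan: weight = 1.51/3.58 = 0.4218; after-tax cost = 9.1% × (1 − 38.9%) = 5.5601%.
WACC = 0.4693 × 13.1900% + 0.1089 × 8.7000% + 0.4218 × 5.5601% = 9.4827%.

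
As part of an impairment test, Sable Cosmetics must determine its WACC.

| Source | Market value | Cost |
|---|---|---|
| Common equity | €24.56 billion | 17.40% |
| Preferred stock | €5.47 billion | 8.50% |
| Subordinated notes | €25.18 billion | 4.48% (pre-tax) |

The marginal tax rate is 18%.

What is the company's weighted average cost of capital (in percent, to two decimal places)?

Total capital V = 24.56 + 5.47 + 25.18 = 55.21.
Equity: weight = 24.56/55.21 = 0.4448; cost = 17.4%.
Preferred: weight = 5.47/55.21 = 0.0991; cost = 8.5%.
Subordinated notes: weight = 25.18/55.21 = 0.4561; after-tax cost = 4.48% × (1 − 18%) = 3.6736%.
WACC = 0.4448 × 17.4000% + 0.0991 × 8.5000% + 0.4561 × 3.6736% = 10.2579%.

10.26%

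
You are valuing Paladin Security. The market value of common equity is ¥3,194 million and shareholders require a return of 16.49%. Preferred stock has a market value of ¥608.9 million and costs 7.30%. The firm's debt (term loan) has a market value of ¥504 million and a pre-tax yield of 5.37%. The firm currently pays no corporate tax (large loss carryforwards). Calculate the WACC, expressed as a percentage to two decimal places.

13.89%

Total capital V = 3194 + 608.9 + 504 = 4306.9.
Equity: weight = 3194/4306.9 = 0.7416; cost = 16.49%.
Preferred: weight = 608.9/4306.9 = 0.1414; cost = 7.3%.
Term loan: weight = 504/4306.9 = 0.1170; after-tax cost = 5.37% × (1 − 0%) = 5.3700%.
WACC = 0.7416 × 16.4900% + 0.1414 × 7.3000% + 0.1170 × 5.3700% = 13.8895%.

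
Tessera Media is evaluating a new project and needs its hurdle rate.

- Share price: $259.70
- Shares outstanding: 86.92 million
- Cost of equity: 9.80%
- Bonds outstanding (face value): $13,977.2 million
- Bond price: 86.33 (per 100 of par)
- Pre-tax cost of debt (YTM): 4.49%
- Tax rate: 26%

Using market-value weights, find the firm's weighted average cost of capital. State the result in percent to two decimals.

7.54%

Market value of equity E = 259.7 × 86.92m = 22573.124m. Market value of debt D = 13977.2m × 86.33/100 = 12066.51676m.
Total capital V = 22573.124 + 12066.51676 = 34639.64076.
Equity: weight = 22573.124/34639.64076 = 0.6517; cost = 9.8%.
Bonds outstanding: weight = 12066.51676/34639.64076 = 0.3483; after-tax cost = 4.49% × (1 − 26%) = 3.3226%.
WACC = 0.6517 × 9.8000% + 0.3483 × 3.3226% = 7.5436%.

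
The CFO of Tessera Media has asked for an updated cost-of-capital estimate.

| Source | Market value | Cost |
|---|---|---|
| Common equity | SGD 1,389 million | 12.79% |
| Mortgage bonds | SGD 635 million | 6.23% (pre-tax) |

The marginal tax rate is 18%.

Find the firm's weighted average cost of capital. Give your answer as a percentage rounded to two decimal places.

Total capital V = 1389 + 635 = 2024.
Equity: weight = 1389/2024 = 0.6863; cost = 12.79%.
Mortgage bonds: weight = 635/2024 = 0.3137; after-tax cost = 6.23% × (1 − 18%) = 5.1086%.
WACC = 0.6863 × 12.7900% + 0.3137 × 5.1086% = 10.3801%.

10.38%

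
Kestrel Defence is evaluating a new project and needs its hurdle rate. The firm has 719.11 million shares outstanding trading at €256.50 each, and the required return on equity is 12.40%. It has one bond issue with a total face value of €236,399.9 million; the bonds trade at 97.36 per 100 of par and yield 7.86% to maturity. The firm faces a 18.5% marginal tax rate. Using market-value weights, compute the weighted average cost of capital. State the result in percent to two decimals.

Market value of equity E = 256.5 × 719.11m = 184451.715m. Market value of debt D = 236399.9m × 97.36/100 = 230158.94264m.
Total capital V = 184451.715 + 230158.94264 = 414610.65764.
Equity: weight = 184451.715/414610.65764 = 0.4449; cost = 12.4%.
Bonds outstanding: weight = 230158.94264/414610.65764 = 0.5551; after-tax cost = 7.86% × (1 − 18.5%) = 6.4059%.
WACC = 0.4449 × 12.4000% + 0.5551 × 6.4059% = 9.0726%.

9.07%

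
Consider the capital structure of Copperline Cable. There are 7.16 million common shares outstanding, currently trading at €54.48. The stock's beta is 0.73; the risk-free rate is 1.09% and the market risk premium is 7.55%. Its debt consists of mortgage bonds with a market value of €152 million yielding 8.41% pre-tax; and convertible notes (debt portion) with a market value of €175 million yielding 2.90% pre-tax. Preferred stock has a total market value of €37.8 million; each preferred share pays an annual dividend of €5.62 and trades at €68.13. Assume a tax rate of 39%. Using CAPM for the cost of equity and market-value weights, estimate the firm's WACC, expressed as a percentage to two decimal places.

Cost of equity via CAPM: Re = 1.09% + 0.73 × 7.55% = 6.6015%.
Cost of preferred: Rp = 5.62 / 68.13 = 8.2489%.
Market value of equity E = 54.48 × 7.16m = 390.0768m.
Total capital V = 390.0768 + 37.8 + 152 + 175 = 754.8768.
Equity: weight = 390.0768/754.8768 = 0.5167; cost = 6.6015%.
Preferred: weight = 37.8/754.8768 = 0.0501; cost = 8.2489%.
Mortgage bonds: weight = 152/754.8768 = 0.2014; after-tax cost = 8.41% × (1 − 39%) = 5.1301%.
Convertible notes (debt portion): weight = 175/754.8768 = 0.2318; after-tax cost = 2.9% × (1 − 39%) = 1.7690%.
WACC = 0.5167 × 6.6015% + 0.0501 × 8.2489% + 0.2014 × 5.1301% + 0.2318 × 1.7690% = 5.2674%.

5.27%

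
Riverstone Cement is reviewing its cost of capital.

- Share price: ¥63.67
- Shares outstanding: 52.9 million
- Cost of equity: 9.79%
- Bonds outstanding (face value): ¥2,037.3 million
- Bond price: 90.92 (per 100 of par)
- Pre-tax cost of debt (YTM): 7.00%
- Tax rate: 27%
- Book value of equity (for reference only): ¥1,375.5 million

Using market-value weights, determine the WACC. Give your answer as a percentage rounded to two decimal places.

8.13%

Market value of equity E = 63.67 × 52.9m = 3368.143m. Market value of debt D = 2037.3m × 90.92/100 = 1852.31316m.
Total capital V = 3368.143 + 1852.31316 = 5220.45616.
Equity: weight = 3368.143/5220.45616 = 0.6452; cost = 9.79%.
Bonds outstanding: weight = 1852.31316/5220.45616 = 0.3548; after-tax cost = 7% × (1 − 27%) = 5.1100%.
WACC = 0.6452 × 9.7900% + 0.3548 × 5.1100% = 8.1295%.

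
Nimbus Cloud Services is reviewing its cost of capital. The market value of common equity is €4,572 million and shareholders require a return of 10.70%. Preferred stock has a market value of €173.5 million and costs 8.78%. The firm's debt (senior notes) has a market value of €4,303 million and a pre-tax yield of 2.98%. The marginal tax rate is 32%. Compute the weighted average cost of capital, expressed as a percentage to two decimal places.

Total capital V = 4572 + 173.5 + 4303 = 9048.5.
Equity: weight = 4572/9048.5 = 0.5053; cost = 10.7%.
Preferred: weight = 173.5/9048.5 = 0.0192; cost = 8.78%.
Senior notes: weight = 4303/9048.5 = 0.4755; after-tax cost = 2.98% × (1 − 32%) = 2.0264%.
WACC = 0.5053 × 10.7000% + 0.0192 × 8.7800% + 0.4755 × 2.0264% = 6.5385%.

6.54%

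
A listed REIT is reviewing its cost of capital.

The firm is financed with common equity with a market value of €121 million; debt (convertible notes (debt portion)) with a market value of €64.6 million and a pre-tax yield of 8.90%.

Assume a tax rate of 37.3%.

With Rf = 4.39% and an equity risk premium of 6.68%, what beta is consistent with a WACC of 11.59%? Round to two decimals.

Total capital V = 121 + 64.6 = 185.6.
Equity weight = 121/185.6 = 0.6519.
Convertible notes (debt portion) weight = 64.6/185.6 = 0.3481.
Debt contribution = 0.3481 × 8.9% × (1 − 37.3%) = 1.9423%.
Required equity contribution = 11.59% − 1.9423% = 9.6477%  ⇒  Re = 14.7985%.
CAPM: 14.7985% = 4.39% + β × 6.68%  ⇒  β = 1.5582.

1.56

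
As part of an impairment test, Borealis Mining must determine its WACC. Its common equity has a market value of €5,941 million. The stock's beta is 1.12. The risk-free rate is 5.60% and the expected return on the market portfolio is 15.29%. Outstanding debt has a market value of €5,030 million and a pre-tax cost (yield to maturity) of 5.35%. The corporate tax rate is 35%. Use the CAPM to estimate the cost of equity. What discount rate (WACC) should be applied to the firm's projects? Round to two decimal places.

Market risk premium = 15.29% − 5.6% = 9.69%.
Cost of equity via CAPM: Re = 5.6% + 1.12 × 9.69% = 16.4528%.
Total capital V = 5941 + 5030 = 10971.
Equity: weight = 5941/10971 = 0.5415; cost = 16.4528%.
Debt: weight = 5030/10971 = 0.4585; after-tax cost = 5.35% × (1 − 35%) = 3.4775%.
WACC = 0.5415 × 16.4528% + 0.4585 × 3.4775% = 10.5039%.

10.50%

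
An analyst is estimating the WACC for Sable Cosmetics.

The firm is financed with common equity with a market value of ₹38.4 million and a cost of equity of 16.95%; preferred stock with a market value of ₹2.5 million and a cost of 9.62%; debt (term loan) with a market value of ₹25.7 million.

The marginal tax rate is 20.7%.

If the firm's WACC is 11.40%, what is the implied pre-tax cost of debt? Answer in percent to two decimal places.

Total capital V = 38.4 + 2.5 + 25.7 = 66.6.
Equity weight = 38.4/66.6 = 0.5766.
Preferred weight = 2.5/66.6 = 0.0375.
Term loan weight = 25.7/66.6 = 0.3859.
Equity contribution = 0.5766 × 16.95% = 9.7730%.
Preferred contribution = 0.0375 × 9.62% = 0.3611%.
Remaining for debt = 11.4% − 10.1341% = 1.2659%.
Rd × (1 − 20.7%) × 0.3859 = 1.2659%  ⇒  Rd = 4.1369%.

4.14%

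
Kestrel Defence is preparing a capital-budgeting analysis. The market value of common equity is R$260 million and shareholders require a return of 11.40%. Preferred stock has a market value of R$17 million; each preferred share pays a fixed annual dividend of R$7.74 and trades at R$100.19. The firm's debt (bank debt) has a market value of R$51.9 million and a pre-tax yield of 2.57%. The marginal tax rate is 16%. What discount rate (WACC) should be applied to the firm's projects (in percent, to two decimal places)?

9.75%

Cost of preferred: Rp = 7.74 / 100.19 = 7.7253%.
Total capital V = 260 + 17 + 51.9 = 328.9.
Equity: weight = 260/328.9 = 0.7905; cost = 11.4%.
Preferred: weight = 17/328.9 = 0.0517; cost = 7.7253%.
Bank debt: weight = 51.9/328.9 = 0.1578; after-tax cost = 2.57% × (1 − 16%) = 2.1588%.
WACC = 0.7905 × 11.4000% + 0.0517 × 7.7253% + 0.1578 × 2.1588% = 9.7518%.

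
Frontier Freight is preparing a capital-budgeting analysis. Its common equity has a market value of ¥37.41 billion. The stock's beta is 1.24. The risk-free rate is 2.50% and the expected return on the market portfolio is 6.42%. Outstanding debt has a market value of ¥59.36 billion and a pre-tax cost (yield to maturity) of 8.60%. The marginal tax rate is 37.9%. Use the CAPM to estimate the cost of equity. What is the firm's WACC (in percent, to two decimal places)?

Market risk premium = 6.42% − 2.5% = 3.92%.
Cost of equity via CAPM: Re = 2.5% + 1.24 × 3.92% = 7.3608%.
Total capital V = 37.41 + 59.36 = 96.77.
Equity: weight = 37.41/96.77 = 0.3866; cost = 7.3608%.
Debt: weight = 59.36/96.77 = 0.6134; after-tax cost = 8.6% × (1 − 37.9%) = 5.3406%.
WACC = 0.3866 × 7.3608% + 0.6134 × 5.3406% = 6.1216%.

6.12%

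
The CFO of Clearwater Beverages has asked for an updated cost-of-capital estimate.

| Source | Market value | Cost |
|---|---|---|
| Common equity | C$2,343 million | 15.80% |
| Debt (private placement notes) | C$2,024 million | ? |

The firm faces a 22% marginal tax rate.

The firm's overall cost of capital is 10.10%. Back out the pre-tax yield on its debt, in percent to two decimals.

Total capital V = 2343 + 2024 = 4367.
Equity weight = 2343/4367 = 0.5365.
Private placement notes weight = 2024/4367 = 0.4635.
Equity contribution = 0.5365 × 15.8% = 8.4771%.
Remaining for debt = 10.1% − 8.4771% = 1.6229%.
Rd × (1 − 22%) × 0.4635 = 1.6229%  ⇒  Rd = 4.4893%.

4.49%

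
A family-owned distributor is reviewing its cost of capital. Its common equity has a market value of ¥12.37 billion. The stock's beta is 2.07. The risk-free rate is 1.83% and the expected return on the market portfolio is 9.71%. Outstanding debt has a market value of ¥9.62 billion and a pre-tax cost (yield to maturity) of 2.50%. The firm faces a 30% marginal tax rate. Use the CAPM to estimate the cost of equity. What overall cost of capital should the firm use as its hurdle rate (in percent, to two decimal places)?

Market risk premium = 9.71% − 1.83% = 7.88%.
Cost of equity via CAPM: Re = 1.83% + 2.07 × 7.88% = 18.1416%.
Total capital V = 12.37 + 9.62 = 21.99.
Equity: weight = 12.37/21.99 = 0.5625; cost = 18.1416%.
Debt: weight = 9.62/21.99 = 0.4375; after-tax cost = 2.5% × (1 − 30%) = 1.7500%.
WACC = 0.5625 × 18.1416% + 0.4375 × 1.7500% = 10.9707%.

10.97%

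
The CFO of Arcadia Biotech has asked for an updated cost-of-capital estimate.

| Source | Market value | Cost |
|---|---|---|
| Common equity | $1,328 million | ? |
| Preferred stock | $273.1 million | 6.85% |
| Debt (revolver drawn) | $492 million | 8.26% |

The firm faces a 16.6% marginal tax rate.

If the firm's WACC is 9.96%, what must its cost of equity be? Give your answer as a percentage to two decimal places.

11.74%

Total capital V = 1328 + 273.1 + 492 = 2093.1.
Equity weight = 1328/2093.1 = 0.6345.
Preferred weight = 273.1/2093.1 = 0.1305.
Revolver drawn weight = 492/2093.1 = 0.2351.
Debt contribution = 0.2351 × 8.26% × (1 − 16.6%) = 1.6193%.
Preferred contribution = 0.1305 × 6.85% = 0.8938%.
Required equity contribution = 9.96% − 2.5130% = 7.4470%.
Re = 7.4470% / 0.6345 = 11.7374%.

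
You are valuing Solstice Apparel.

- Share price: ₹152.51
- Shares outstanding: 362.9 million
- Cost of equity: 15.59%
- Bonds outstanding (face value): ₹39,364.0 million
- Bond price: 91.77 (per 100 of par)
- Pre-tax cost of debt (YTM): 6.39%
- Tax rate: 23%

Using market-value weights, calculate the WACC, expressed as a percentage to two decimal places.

Market value of equity E = 152.51 × 362.9m = 55345.879m. Market value of debt D = 39364m × 91.77/100 = 36124.3428m.
Total capital V = 55345.879 + 36124.3428 = 91470.2218.
Equity: weight = 55345.879/91470.2218 = 0.6051; cost = 15.59%.
Bonds outstanding: weight = 36124.3428/91470.2218 = 0.3949; after-tax cost = 6.39% × (1 − 23%) = 4.9203%.
WACC = 0.6051 × 15.5900% + 0.3949 × 4.9203% = 11.3762%.

11.38%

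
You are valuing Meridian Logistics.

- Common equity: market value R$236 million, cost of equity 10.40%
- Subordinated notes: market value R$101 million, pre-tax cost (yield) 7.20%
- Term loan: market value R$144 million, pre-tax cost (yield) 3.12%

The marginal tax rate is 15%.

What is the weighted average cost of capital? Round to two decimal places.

Total capital V = 236 + 101 + 144 = 481.
Equity: weight = 236/481 = 0.4906; cost = 10.4%.
Subordinated notes: weight = 101/481 = 0.2100; after-tax cost = 7.2% × (1 − 15%) = 6.1200%.
Term loan: weight = 144/481 = 0.2994; after-tax cost = 3.12% × (1 − 15%) = 2.6520%.
WACC = 0.4906 × 10.4000% + 0.2100 × 6.1200% + 0.2994 × 2.6520% = 7.1817%.

7.18%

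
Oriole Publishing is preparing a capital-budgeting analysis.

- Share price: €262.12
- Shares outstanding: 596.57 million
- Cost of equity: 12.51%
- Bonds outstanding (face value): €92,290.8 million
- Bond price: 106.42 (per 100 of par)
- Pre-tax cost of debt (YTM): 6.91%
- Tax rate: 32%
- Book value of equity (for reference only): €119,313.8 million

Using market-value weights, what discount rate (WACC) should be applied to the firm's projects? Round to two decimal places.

Market value of equity E = 262.12 × 596.57m = 156372.9284m. Market value of debt D = 92290.8m × 106.42/100 = 98215.86936m.
Total capital V = 156372.9284 + 98215.86936 = 254588.79776.
Equity: weight = 156372.9284/254588.79776 = 0.6142; cost = 12.51%.
Bonds outstanding: weight = 98215.86936/254588.79776 = 0.3858; after-tax cost = 6.91% × (1 − 32%) = 4.6988%.
WACC = 0.6142 × 12.5100% + 0.3858 × 4.6988% = 9.4966%.

9.50%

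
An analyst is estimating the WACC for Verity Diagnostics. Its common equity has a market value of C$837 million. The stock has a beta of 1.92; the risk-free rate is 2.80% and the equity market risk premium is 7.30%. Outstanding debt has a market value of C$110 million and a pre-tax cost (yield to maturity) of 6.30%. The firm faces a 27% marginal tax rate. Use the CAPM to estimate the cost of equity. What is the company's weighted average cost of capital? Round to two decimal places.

15.40%

Cost of equity via CAPM: Re = 2.8% + 1.92 × 7.3% = 16.8160%.
Total capital V = 837 + 110 = 947.
Equity: weight = 837/947 = 0.8838; cost = 16.816%.
Debt: weight = 110/947 = 0.1162; after-tax cost = 6.3% × (1 − 27%) = 4.5990%.
WACC = 0.8838 × 16.8160% + 0.1162 × 4.5990% = 15.3969%.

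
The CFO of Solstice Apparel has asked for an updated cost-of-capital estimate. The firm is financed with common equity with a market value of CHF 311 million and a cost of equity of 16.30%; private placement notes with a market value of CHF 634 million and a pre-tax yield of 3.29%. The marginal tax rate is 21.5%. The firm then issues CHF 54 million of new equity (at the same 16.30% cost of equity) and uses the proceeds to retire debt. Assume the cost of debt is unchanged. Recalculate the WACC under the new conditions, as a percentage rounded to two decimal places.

After the change:
Total capital V = 365 + 580 = 945.
Equity: weight = 365/945 = 0.3862; cost = 16.3%.
Private placement notes: weight = 580/945 = 0.6138; after-tax cost = 3.29% × (1 − 21.5%) = 2.5827%.
WACC = 0.3862 × 16.3000% + 0.6138 × 2.5827% = 7.8809%.

7.88%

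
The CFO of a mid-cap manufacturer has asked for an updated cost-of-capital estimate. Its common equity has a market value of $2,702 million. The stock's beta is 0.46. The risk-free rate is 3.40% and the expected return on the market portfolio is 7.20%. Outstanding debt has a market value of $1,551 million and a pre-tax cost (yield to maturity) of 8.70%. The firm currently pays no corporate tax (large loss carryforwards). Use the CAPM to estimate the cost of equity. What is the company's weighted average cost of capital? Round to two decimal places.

Market risk premium = 7.2% − 3.4% = 3.8%.
Cost of equity via CAPM: Re = 3.4% + 0.46 × 3.8% = 5.1480%.
Total capital V = 2702 + 1551 = 4253.
Equity: weight = 2702/4253 = 0.6353; cost = 5.148%.
Debt: weight = 1551/4253 = 0.3647; after-tax cost = 8.7% × (1 − 0%) = 8.7000%.
WACC = 0.6353 × 5.1480% + 0.3647 × 8.7000% = 6.4434%.

6.44%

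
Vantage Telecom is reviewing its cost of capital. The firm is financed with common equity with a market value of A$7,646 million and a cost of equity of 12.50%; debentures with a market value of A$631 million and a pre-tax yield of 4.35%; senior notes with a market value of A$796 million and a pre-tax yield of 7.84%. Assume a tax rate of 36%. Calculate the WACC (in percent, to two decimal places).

11.17%

Total capital V = 7646 + 631 + 796 = 9073.
Equity: weight = 7646/9073 = 0.8427; cost = 12.5%.
Debentures: weight = 631/9073 = 0.0695; after-tax cost = 4.35% × (1 − 36%) = 2.7840%.
Senior notes: weight = 796/9073 = 0.0877; after-tax cost = 7.84% × (1 − 36%) = 5.0176%.
WACC = 0.8427 × 12.5000% + 0.0695 × 2.7840% + 0.0877 × 5.0176% = 11.1678%.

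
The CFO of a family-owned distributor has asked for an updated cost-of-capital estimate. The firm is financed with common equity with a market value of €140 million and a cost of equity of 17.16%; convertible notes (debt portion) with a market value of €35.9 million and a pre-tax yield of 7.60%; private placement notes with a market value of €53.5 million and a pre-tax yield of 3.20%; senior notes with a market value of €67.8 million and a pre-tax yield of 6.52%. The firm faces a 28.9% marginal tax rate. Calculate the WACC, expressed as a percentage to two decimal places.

10.20%

Total capital V = 140 + 35.9 + 53.5 + 67.8 = 297.2.
Equity: weight = 140/297.2 = 0.4711; cost = 17.16%.
Convertible notes (debt portion): weight = 35.9/297.2 = 0.1208; after-tax cost = 7.6% × (1 − 28.9%) = 5.4036%.
Private placement notes: weight = 53.5/297.2 = 0.1800; after-tax cost = 3.2% × (1 − 28.9%) = 2.2752%.
Senior notes: weight = 67.8/297.2 = 0.2281; after-tax cost = 6.52% × (1 − 28.9%) = 4.6357%.
WACC = 0.4711 × 17.1600% + 0.1208 × 5.4036% + 0.1800 × 2.2752% + 0.2281 × 4.6357% = 10.2033%.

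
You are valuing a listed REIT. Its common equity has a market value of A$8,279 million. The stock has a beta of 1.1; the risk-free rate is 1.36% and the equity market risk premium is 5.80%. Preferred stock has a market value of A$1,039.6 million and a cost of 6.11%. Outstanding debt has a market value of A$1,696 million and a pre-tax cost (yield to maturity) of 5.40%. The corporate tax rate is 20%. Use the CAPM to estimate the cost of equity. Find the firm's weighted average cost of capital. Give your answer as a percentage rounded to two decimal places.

7.06%

Cost of equity via CAPM: Re = 1.36% + 1.1 × 5.8% = 7.7400%.
Total capital V = 8279 + 1039.6 + 1696 = 11014.6.
Equity: weight = 8279/11014.6 = 0.7516; cost = 7.74%.
Preferred: weight = 1039.6/11014.6 = 0.0944; cost = 6.11%.
Debt: weight = 1696/11014.6 = 0.1540; after-tax cost = 5.4% × (1 − 20%) = 4.3200%.
WACC = 0.7516 × 7.7400% + 0.0944 × 6.1100% + 0.1540 × 4.3200% = 7.0596%.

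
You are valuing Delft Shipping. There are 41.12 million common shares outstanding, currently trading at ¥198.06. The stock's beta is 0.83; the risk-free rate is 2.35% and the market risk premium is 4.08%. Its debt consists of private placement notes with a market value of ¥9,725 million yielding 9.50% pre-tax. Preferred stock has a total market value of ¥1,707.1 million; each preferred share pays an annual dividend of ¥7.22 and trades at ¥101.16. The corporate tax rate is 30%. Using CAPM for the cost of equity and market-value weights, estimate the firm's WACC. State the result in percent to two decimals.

Cost of equity via CAPM: Re = 2.35% + 0.83 × 4.08% = 5.7364%.
Cost of preferred: Rp = 7.22 / 101.16 = 7.1372%.
Market value of equity E = 198.06 × 41.12m = 8144.2272m.
Total capital V = 8144.2272 + 1707.1 + 9725 = 19576.3272.
Equity: weight = 8144.2272/19576.3272 = 0.4160; cost = 5.7364%.
Preferred: weight = 1707.1/19576.3272 = 0.0872; cost = 7.1372%.
Private placement notes: weight = 9725/19576.3272 = 0.4968; after-tax cost = 9.5% × (1 − 30%) = 6.6500%.
WACC = 0.4160 × 5.7364% + 0.0872 × 7.1372% + 0.4968 × 6.6500% = 6.3124%.

6.31%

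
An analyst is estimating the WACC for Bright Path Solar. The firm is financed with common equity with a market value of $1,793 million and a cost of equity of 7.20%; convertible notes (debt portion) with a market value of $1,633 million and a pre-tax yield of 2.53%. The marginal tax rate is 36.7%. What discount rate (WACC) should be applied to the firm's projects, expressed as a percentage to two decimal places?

Total capital V = 1793 + 1633 = 3426.
Equity: weight = 1793/3426 = 0.5234; cost = 7.2%.
Convertible notes (debt portion): weight = 1633/3426 = 0.4766; after-tax cost = 2.53% × (1 − 36.7%) = 1.6015%.
WACC = 0.5234 × 7.2000% + 0.4766 × 1.6015% = 4.5315%.

4.53%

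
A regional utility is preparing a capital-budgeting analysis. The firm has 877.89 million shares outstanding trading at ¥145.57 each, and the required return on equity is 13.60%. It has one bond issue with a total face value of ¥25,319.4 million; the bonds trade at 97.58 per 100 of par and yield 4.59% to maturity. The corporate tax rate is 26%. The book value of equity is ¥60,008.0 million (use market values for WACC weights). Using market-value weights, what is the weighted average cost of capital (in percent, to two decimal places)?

11.95%

Market value of equity E = 145.57 × 877.89m = 127794.4473m. Market value of debt D = 25319.4m × 97.58/100 = 24706.67052m.
Total capital V = 127794.4473 + 24706.67052 = 152501.11782.
Equity: weight = 127794.4473/152501.11782 = 0.8380; cost = 13.6%.
Bonds outstanding: weight = 24706.67052/152501.11782 = 0.1620; after-tax cost = 4.59% × (1 − 26%) = 3.3966%.
WACC = 0.8380 × 13.6000% + 0.1620 × 3.3966% = 11.9469%.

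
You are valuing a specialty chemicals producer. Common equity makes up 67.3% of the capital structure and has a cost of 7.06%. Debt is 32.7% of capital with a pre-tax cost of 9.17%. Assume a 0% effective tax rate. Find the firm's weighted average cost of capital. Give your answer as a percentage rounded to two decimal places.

7.75%

After-tax cost of debt = 9.17% × (1 − 0%) = 9.1700%.
WACC = 0.673 × 7.0600% + 0.327 × 9.1700% = 7.7500%.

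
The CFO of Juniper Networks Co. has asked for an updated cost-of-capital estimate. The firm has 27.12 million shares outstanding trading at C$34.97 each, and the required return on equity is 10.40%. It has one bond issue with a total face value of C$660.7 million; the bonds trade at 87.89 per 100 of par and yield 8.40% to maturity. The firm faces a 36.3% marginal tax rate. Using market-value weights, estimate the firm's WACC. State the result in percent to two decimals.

8.48%

Market value of equity E = 34.97 × 27.12m = 948.3864m. Market value of debt D = 660.7m × 87.89/100 = 580.68923m.
Total capital V = 948.3864 + 580.68923 = 1529.07563.
Equity: weight = 948.3864/1529.07563 = 0.6202; cost = 10.4%.
Bonds outstanding: weight = 580.68923/1529.07563 = 0.3798; after-tax cost = 8.4% × (1 − 36.3%) = 5.3508%.
WACC = 0.6202 × 10.4000% + 0.3798 × 5.3508% = 8.4825%.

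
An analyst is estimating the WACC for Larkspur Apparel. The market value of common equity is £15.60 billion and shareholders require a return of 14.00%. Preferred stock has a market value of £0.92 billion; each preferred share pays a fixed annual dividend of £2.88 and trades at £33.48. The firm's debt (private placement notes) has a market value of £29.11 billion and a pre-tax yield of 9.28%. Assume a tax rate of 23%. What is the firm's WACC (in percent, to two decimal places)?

9.52%

Cost of preferred: Rp = 2.88 / 33.48 = 8.6022%.
Total capital V = 15.6 + 0.92 + 29.11 = 45.63.
Equity: weight = 15.6/45.63 = 0.3419; cost = 14%.
Preferred: weight = 0.92/45.63 = 0.0202; cost = 8.6022%.
Private placement notes: weight = 29.11/45.63 = 0.6380; after-tax cost = 9.28% × (1 − 23%) = 7.1456%.
WACC = 0.3419 × 14.0000% + 0.0202 × 8.6022% + 0.6380 × 7.1456% = 9.5184%.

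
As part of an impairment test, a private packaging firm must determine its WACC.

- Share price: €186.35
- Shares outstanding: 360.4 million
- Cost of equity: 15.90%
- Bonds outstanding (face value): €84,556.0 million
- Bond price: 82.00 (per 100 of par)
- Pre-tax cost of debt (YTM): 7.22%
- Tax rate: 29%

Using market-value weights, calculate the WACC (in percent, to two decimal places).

Market value of equity E = 186.35 × 360.4m = 67160.54m. Market value of debt D = 84556m × 82.0/100 = 69335.92m.
Total capital V = 67160.54 + 69335.92 = 136496.46.
Equity: weight = 67160.54/136496.46 = 0.4920; cost = 15.9%.
Bonds outstanding: weight = 69335.92/136496.46 = 0.5080; after-tax cost = 7.22% × (1 − 29%) = 5.1262%.
WACC = 0.4920 × 15.9000% + 0.5080 × 5.1262% = 10.4272%.

10.43%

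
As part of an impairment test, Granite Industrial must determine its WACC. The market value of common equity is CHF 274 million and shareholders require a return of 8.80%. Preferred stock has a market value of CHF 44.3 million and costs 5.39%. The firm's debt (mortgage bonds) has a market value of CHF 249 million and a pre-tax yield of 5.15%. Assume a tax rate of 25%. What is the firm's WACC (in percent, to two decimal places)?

Total capital V = 274 + 44.3 + 249 = 567.3.
Equity: weight = 274/567.3 = 0.4830; cost = 8.8%.
Preferred: weight = 44.3/567.3 = 0.0781; cost = 5.39%.
Mortgage bonds: weight = 249/567.3 = 0.4389; after-tax cost = 5.15% × (1 − 25%) = 3.8625%.
WACC = 0.4830 × 8.8000% + 0.0781 × 5.3900% + 0.4389 × 3.8625% = 6.3665%.

6.37%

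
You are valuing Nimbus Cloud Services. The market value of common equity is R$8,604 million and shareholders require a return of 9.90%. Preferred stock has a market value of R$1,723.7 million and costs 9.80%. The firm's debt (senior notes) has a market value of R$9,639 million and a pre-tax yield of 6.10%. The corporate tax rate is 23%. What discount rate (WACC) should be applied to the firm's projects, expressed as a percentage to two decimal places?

Total capital V = 8604 + 1723.7 + 9639 = 19966.7.
Equity: weight = 8604/19966.7 = 0.4309; cost = 9.9%.
Preferred: weight = 1723.7/19966.7 = 0.0863; cost = 9.8%.
Senior notes: weight = 9639/19966.7 = 0.4828; after-tax cost = 6.1% × (1 − 23%) = 4.6970%.
WACC = 0.4309 × 9.9000% + 0.0863 × 9.8000% + 0.4828 × 4.6970% = 7.3796%.

7.38%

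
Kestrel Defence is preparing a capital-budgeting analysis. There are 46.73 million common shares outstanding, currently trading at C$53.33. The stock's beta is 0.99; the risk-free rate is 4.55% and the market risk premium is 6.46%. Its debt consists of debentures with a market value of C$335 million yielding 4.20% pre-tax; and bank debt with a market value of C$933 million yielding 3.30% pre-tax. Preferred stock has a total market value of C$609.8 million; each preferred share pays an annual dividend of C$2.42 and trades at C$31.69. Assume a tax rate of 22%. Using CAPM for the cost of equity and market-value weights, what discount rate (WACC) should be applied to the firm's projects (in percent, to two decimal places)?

8.11%

Cost of equity via CAPM: Re = 4.55% + 0.99 × 6.46% = 10.9454%.
Cost of preferred: Rp = 2.42 / 31.69 = 7.6365%.
Market value of equity E = 53.33 × 46.73m = 2492.1109m.
Total capital V = 2492.1109 + 609.8 + 335 + 933 = 4369.9109.
Equity: weight = 2492.1109/4369.9109 = 0.5703; cost = 10.9454%.
Preferred: weight = 609.8/4369.9109 = 0.1395; cost = 7.6365%.
Debentures: weight = 335/4369.9109 = 0.0767; after-tax cost = 4.2% × (1 − 22%) = 3.2760%.
Bank debt: weight = 933/4369.9109 = 0.2135; after-tax cost = 3.3% × (1 − 22%) = 2.5740%.
WACC = 0.5703 × 10.9454% + 0.1395 × 7.6365% + 0.0767 × 3.2760% + 0.2135 × 2.5740% = 8.1084%.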